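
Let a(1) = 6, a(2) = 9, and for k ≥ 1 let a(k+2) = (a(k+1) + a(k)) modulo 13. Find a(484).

Computing terms: a(1) = 6, a(2) = 9, a(3) = 2, a(4) = 11, a(5) = 0, a(6) = 11, a(7) = 11, a(8) = 9, a(9) = 7, a(10) = 3, a(11) = 10, a(12) = 0, a(13) = 10, a(14) = 10, a(15) = 7, a(16) = 4, a(17) = 11, a(18) = 2, a(19) = 0, a(20) = 2, a(21) = 2, a(22) = 4, a(23) = 6, a(24) = 10, a(25) = 3, a(26) = 0, a(27) = 3, a(28) = 3, a(29) = 6, a(30) = 9.
Since (a(29), a(30)) = (a(1), a(2)) = (6, 9) (two consecutive terms determine the rest), the sequence is periodic with period 28.
(484 - 1) mod 28 = 7, so a(484) = a(8) = 9.

9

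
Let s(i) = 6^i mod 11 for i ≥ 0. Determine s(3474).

Computing terms: s(0) = 1; s(1) = 6; s(2) = 3; s(3) = 7; s(4) = 9; s(5) = 10; s(6) = 5; s(7) = 8; s(8) = 4; s(9) = 2; s(10) = 1.
Since s(10) = s(0) = 1, the sequence is periodic with period 10.
(3474 - 0) mod 10 = 4, so s(3474) = s(4) = 9.

9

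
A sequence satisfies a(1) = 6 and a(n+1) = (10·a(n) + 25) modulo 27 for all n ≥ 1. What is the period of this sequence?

27

a(1) = 6; a(2) = 4; a(3) = 11; a(4) = 0; a(5) = 25; a(6) = 5; a(7) = 21; a(8) = 19; a(9) = 26; a(10) = 15; a(11) = 13; a(12) = 20; a(13) = 9; a(14) = 7; a(15) = 14; a(16) = 3; a(17) = 1; a(18) = 8; a(19) = 24; a(20) = 22; a(21) = 2; a(22) = 18; a(23) = 16; a(24) = 23; a(25) = 12; a(26) = 10; a(27) = 17; a(28) = 6.
The sequence repeats with period 27.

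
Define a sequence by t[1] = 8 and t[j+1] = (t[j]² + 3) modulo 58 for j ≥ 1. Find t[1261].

36

Computing terms: t[1] = 8; t[2] = 9; t[3] = 26; t[4] = 41; t[5] = 2; t[6] = 7; t[7] = 52; t[8] = 39; t[9] = 16; t[10] = 27; t[11] = 36; t[12] = 23; t[13] = 10; t[14] = 45; t[15] = 56; t[16] = 7.
Since t[16] = t[6] = 7, the sequence is eventually periodic: after a pre-period of length 5 it cycles with period 10.
For j ≥ 6, t[j] depends only on (j - 6) mod 10. (1261 - 6) mod 10 = 5, so t[1261] = t[11] = 36.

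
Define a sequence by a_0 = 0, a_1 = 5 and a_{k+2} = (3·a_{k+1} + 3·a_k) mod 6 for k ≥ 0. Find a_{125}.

3

Computing terms: a_0 = 0,  a_1 = 5,  a_2 = 3,  a_3 = 0,  a_4 = 3,  a_5 = 3,  a_6 = 0.
Since (a_5, a_6) = (a_2, a_3) = (3, 0) (two consecutive terms determine the rest), the sequence is eventually periodic: after a pre-period of length 2 it cycles with period 3.
For k ≥ 2, a_k depends only on (k - 2) mod 3. (125 - 2) mod 3 = 0, so a_{125} = a_2 = 3.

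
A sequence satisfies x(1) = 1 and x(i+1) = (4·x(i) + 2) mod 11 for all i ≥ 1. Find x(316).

1

x(1) = 1, x(2) = 6, x(3) = 4, x(4) = 7, x(5) = 8, x(6) = 1.
Since x(6) = x(1) = 1, the sequence is periodic with period 5.
So x(316) = x(1 + ((316-1) mod 5)) = x(1) = 1.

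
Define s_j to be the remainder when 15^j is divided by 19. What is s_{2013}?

We have s_0 = 1; s_1 = 15; s_2 = 16; s_3 = 12; s_4 = 9; s_5 = 2; s_6 = 11; s_7 = 13; s_8 = 5; s_9 = 18; s_{10} = 4; s_{11} = 3; s_{12} = 7; s_{13} = 10; s_{14} = 17; s_{15} = 8; s_{16} = 6; s_{17} = 14; s_{18} = 1.
The sequence repeats with period 18.
So s_{2013} = s_{0 + ((2013-0) mod 18)} = s_{15} = 8.

8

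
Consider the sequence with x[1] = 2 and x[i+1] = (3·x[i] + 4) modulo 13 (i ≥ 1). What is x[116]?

x[1] = 2,  x[2] = 10,  x[3] = 8,  x[4] = 2.
The sequence repeats with period 3.
So x[116] = x[1 + ((116-1) mod 3)] = x[2] = 10.

10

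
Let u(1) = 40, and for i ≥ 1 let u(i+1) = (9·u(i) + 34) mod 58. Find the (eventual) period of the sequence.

14

Computing terms: u(1) = 40, u(2) = 46, u(3) = 42, u(4) = 6, u(5) = 30, u(6) = 14, u(7) = 44, u(8) = 24, u(9) = 18, u(10) = 22, u(11) = 0, u(12) = 34, u(13) = 50, u(14) = 20, u(15) = 40.
The sequence repeats with period 14.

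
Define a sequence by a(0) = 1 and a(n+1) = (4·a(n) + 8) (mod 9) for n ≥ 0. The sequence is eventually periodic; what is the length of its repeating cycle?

9

Listing terms: a(0) = 1,  a(1) = 3,  a(2) = 2,  a(3) = 7,  a(4) = 0,  a(5) = 8,  a(6) = 4,  a(7) = 6,  a(8) = 5,  a(9) = 1.
Since a(9) = a(0) = 1, the sequence is periodic with period 9.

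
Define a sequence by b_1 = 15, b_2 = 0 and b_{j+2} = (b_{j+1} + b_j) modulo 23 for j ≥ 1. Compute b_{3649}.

15

We have b_1 = 15, b_2 = 0, b_3 = 15, b_4 = 15, b_5 = 7, b_6 = 22, b_7 = 6, b_8 = 5, b_9 = 11, b_{10} = 16, b_{11} = 4, b_{12} = 20, b_{13} = 1, b_{14} = 21, b_{15} = 22, b_{16} = 20, b_{17} = 19, b_{18} = 16, b_{19} = 12, b_{20} = 5, b_{21} = 17, b_{22} = 22, b_{23} = 16, b_{24} = 15, b_{25} = 8, b_{26} = 0, b_{27} = 8, b_{28} = 8, b_{29} = 16, b_{30} = 1, b_{31} = 17, b_{32} = 18, b_{33} = 12, b_{34} = 7, b_{35} = 19, b_{36} = 3, b_{37} = 22, b_{38} = 2, b_{39} = 1, b_{40} = 3, b_{41} = 4, b_{42} = 7, b_{43} = 11, b_{44} = 18, b_{45} = 6, b_{46} = 1, b_{47} = 7, b_{48} = 8, b_{49} = 15, b_{50} = 0.
Since (b_{49}, b_{50}) = (b_1, b_2) = (15, 0) (two consecutive terms determine the rest), the sequence is periodic with period 48.
(3649 - 1) mod 48 = 0, so b_{3649} = b_1 = 15.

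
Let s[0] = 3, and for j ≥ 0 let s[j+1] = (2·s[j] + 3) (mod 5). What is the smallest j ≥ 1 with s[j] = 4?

1

s[0] = 3; s[1] = 4; s[2] = 1; s[3] = 0; s[4] = 3.
Since s[4] = s[0] = 3, the sequence is periodic with period 4.
The value 4 first appears (with j ≥ 1) at s[1].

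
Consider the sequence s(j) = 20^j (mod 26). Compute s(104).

16

We have s(0) = 1, s(1) = 20, s(2) = 10, s(3) = 18, s(4) = 22, s(5) = 24, s(6) = 12, s(7) = 6, s(8) = 16, s(9) = 8, s(10) = 4, s(11) = 2, s(12) = 14, s(13) = 20.
Since s(13) = s(1) = 20, the sequence is eventually periodic: after a pre-period of length 1 it cycles with period 12.
For j ≥ 1, s(j) depends only on (j - 1) mod 12. (104 - 1) mod 12 = 7, so s(104) = s(8) = 16.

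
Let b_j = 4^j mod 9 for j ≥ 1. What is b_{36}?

Computing terms: b_1 = 4, b_2 = 7, b_3 = 1, b_4 = 4.
Since b_4 = b_1 = 4, the sequence is periodic with period 3.
So b_{36} = b_{1 + ((36-1) mod 3)} = b_3 = 1.

1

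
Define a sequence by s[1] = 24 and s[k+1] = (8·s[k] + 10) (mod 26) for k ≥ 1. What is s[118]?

20

We have s[1] = 24; s[2] = 20; s[3] = 14; s[4] = 18; s[5] = 24.
Since s[5] = s[1] = 24, the sequence is periodic with period 4.
So s[118] = s[1 + ((118-1) mod 4)] = s[2] = 20.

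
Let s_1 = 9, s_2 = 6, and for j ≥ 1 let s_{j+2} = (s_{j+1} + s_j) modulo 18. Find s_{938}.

6

Listing terms: s_1 = 9; s_2 = 6; s_3 = 15; s_4 = 3; s_5 = 0; s_6 = 3; s_7 = 3; s_8 = 6; s_9 = 9; s_{10} = 15; s_{11} = 6; s_{12} = 3; s_{13} = 9; s_{14} = 12; s_{15} = 3; s_{16} = 15; s_{17} = 0; s_{18} = 15; s_{19} = 15; s_{20} = 12; s_{21} = 9; s_{22} = 3; s_{23} = 12; s_{24} = 15; s_{25} = 9; s_{26} = 6.
Since (s_{25}, s_{26}) = (s_1, s_2) = (9, 6) (two consecutive terms determine the rest), the sequence is periodic with period 24.
So s_{938} = s_{1 + ((938-1) mod 24)} = s_2 = 6.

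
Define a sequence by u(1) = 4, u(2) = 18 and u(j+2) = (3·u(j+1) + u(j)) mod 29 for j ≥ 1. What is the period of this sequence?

We have u(1) = 4,  u(2) = 18,  u(3) = 0,  u(4) = 18,  u(5) = 25,  u(6) = 6,  u(7) = 14,  u(8) = 19,  u(9) = 13,  u(10) = 0,  u(11) = 13,  u(12) = 10,  u(13) = 14,  u(14) = 23,  u(15) = 25,  u(16) = 11,  u(17) = 0,  u(18) = 11,  u(19) = 4,  u(20) = 23,  u(21) = 15,  u(22) = 10,  u(23) = 16,  u(24) = 0,  u(25) = 16,  u(26) = 19,  u(27) = 15,  u(28) = 6,  u(29) = 4,  u(30) = 18.
The sequence repeats with period 28.

28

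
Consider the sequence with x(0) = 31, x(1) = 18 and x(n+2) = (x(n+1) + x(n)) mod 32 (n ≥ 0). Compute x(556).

Computing terms: x(0) = 31; x(1) = 18; x(2) = 17; x(3) = 3; x(4) = 20; x(5) = 23; x(6) = 11; x(7) = 2; x(8) = 13; x(9) = 15; x(10) = 28; x(11) = 11; x(12) = 7; x(13) = 18; x(14) = 25; x(15) = 11; x(16) = 4; x(17) = 15; x(18) = 19; x(19) = 2; x(20) = 21; x(21) = 23; x(22) = 12; x(23) = 3; x(24) = 15; x(25) = 18; x(26) = 1; x(27) = 19; x(28) = 20; x(29) = 7; x(30) = 27; x(31) = 2; x(32) = 29; x(33) = 31; x(34) = 28; x(35) = 27; x(36) = 23; x(37) = 18; x(38) = 9; x(39) = 27; x(40) = 4; x(41) = 31; x(42) = 3; x(43) = 2; x(44) = 5; x(45) = 7; x(46) = 12; x(47) = 19; x(48) = 31; x(49) = 18.
The sequence repeats with period 48.
(556 - 0) mod 48 = 28, so x(556) = x(28) = 20.

20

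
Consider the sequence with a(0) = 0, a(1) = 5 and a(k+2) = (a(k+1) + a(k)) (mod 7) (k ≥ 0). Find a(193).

5

We have a(0) = 0,  a(1) = 5,  a(2) = 5,  a(3) = 3,  a(4) = 1,  a(5) = 4,  a(6) = 5,  a(7) = 2,  a(8) = 0,  a(9) = 2,  a(10) = 2,  a(11) = 4,  a(12) = 6,  a(13) = 3,  a(14) = 2,  a(15) = 5,  a(16) = 0,  a(17) = 5.
Since (a(16), a(17)) = (a(0), a(1)) = (0, 5) (two consecutive terms determine the rest), the sequence is periodic with period 16.
(193 - 0) mod 16 = 1, so a(193) = a(1) = 5.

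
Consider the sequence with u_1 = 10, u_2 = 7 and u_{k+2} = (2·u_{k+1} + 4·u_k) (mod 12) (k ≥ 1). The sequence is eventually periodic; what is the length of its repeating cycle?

8

u_1 = 10; u_2 = 7; u_3 = 6; u_4 = 4; u_5 = 8; u_6 = 8; u_7 = 0; u_8 = 8; u_9 = 4; u_{10} = 4; u_{11} = 0; u_{12} = 4; u_{13} = 8.
Since (u_{12}, u_{13}) = (u_4, u_5) = (4, 8) (two consecutive terms determine the rest), the sequence is eventually periodic: after a pre-period of length 3 it cycles with period 8.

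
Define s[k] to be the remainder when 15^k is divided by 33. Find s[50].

12

We have s[1] = 15, s[2] = 27, s[3] = 9, s[4] = 3, s[5] = 12, s[6] = 15.
The sequence repeats with period 5.
(50 - 1) mod 5 = 4, so s[50] = s[5] = 12.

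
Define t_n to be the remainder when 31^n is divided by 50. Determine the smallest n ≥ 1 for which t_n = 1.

5

t_0 = 1, t_1 = 31, t_2 = 11, t_3 = 41, t_4 = 21, t_5 = 1.
The sequence repeats with period 5.
The value 1 next appears (with n ≥ 1) at t_5.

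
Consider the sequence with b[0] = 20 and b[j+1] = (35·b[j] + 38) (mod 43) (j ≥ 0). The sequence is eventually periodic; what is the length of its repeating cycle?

Listing terms: b[0] = 20, b[1] = 7, b[2] = 25, b[3] = 10, b[4] = 1, b[5] = 30, b[6] = 13, b[7] = 20.
Since b[7] = b[0] = 20, the sequence is periodic with period 7.

7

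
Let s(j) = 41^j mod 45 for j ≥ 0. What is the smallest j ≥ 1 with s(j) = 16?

2

We have s(0) = 1,  s(1) = 41,  s(2) = 16,  s(3) = 26,  s(4) = 31,  s(5) = 11,  s(6) = 1.
The sequence repeats with period 6.
The value 16 first appears (with j ≥ 1) at s(2).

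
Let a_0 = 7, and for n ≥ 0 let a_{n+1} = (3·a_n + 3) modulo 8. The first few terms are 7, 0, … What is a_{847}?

a_0 = 7,  a_1 = 0,  a_2 = 3,  a_3 = 4,  a_4 = 7.
The sequence repeats with period 4.
So a_{847} = a_{0 + ((847-0) mod 4)} = a_3 = 4.

4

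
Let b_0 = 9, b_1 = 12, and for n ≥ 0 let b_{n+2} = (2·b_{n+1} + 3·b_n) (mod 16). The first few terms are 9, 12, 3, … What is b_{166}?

We have b_0 = 9; b_1 = 12; b_2 = 3; b_3 = 10; b_4 = 13; b_5 = 8; b_6 = 7; b_7 = 6; b_8 = 1; b_9 = 4; b_{10} = 11; b_{11} = 2; b_{12} = 5; b_{13} = 0; b_{14} = 15; b_{15} = 14; b_{16} = 9; b_{17} = 12.
Since (b_{16}, b_{17}) = (b_0, b_1) = (9, 12) (two consecutive terms determine the rest), the sequence is periodic with period 16.
So b_{166} = b_{0 + ((166-0) mod 16)} = b_6 = 7.

7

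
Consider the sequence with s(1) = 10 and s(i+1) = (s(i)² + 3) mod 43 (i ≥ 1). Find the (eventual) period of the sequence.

Listing terms: s(1) = 10, s(2) = 17, s(3) = 34, s(4) = 41, s(5) = 7, s(6) = 9, s(7) = 41.
Since s(7) = s(4) = 41, the sequence is eventually periodic: after a pre-period of length 3 it cycles with period 3.

3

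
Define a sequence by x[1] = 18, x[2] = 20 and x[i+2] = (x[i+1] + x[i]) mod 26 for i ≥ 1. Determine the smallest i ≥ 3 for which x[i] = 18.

5

We have x[1] = 18; x[2] = 20; x[3] = 12; x[4] = 6; x[5] = 18; x[6] = 24; x[7] = 16; x[8] = 14; x[9] = 4; x[10] = 18; x[11] = 22; x[12] = 14; x[13] = 10; x[14] = 24; x[15] = 8; x[16] = 6; x[17] = 14; x[18] = 20; x[19] = 8; x[20] = 2; x[21] = 10; x[22] = 12; x[23] = 22; x[24] = 8; x[25] = 4; x[26] = 12; x[27] = 16; x[28] = 2; x[29] = 18; x[30] = 20.
Since (x[29], x[30]) = (x[1], x[2]) = (18, 20) (two consecutive terms determine the rest), the sequence is periodic with period 28.
The value 18 first appears (with i ≥ 3) at x[5].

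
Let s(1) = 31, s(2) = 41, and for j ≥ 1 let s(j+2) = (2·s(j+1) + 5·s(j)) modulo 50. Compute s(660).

Computing terms: s(1) = 31; s(2) = 41; s(3) = 37; s(4) = 29; s(5) = 43; s(6) = 31; s(7) = 27; s(8) = 9; s(9) = 3; s(10) = 1; s(11) = 17; s(12) = 39; s(13) = 13; s(14) = 21; s(15) = 7; s(16) = 19; s(17) = 23; s(18) = 41; s(19) = 47; s(20) = 49; s(21) = 33; s(22) = 11; s(23) = 37; s(24) = 29.
Since (s(23), s(24)) = (s(3), s(4)) = (37, 29) (two consecutive terms determine the rest), the sequence is eventually periodic: after a pre-period of length 2 it cycles with period 20.
For j ≥ 3, s(j) depends only on (j - 3) mod 20. (660 - 3) mod 20 = 17, so s(660) = s(20) = 49.

49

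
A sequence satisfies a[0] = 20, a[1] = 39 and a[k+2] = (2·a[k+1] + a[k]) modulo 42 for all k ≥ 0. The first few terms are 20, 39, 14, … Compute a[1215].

a[0] = 20, a[1] = 39, a[2] = 14, a[3] = 25, a[4] = 22, a[5] = 27, a[6] = 34, a[7] = 11, a[8] = 14, a[9] = 39, a[10] = 8, a[11] = 13, a[12] = 34, a[13] = 39, a[14] = 28, a[15] = 11, a[16] = 8, a[17] = 27, a[18] = 20, a[19] = 25, a[20] = 28, a[21] = 39, a[22] = 22, a[23] = 41, a[24] = 20, a[25] = 39.
Since (a[24], a[25]) = (a[0], a[1]) = (20, 39) (two consecutive terms determine the rest), the sequence is periodic with period 24.
So a[1215] = a[0 + ((1215-0) mod 24)] = a[15] = 11.

11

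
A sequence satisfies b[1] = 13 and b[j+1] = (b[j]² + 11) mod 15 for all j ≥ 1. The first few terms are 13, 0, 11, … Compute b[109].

We have b[1] = 13,  b[2] = 0,  b[3] = 11,  b[4] = 12,  b[5] = 5,  b[6] = 6,  b[7] = 2,  b[8] = 0.
Since b[8] = b[2] = 0, the sequence is eventually periodic: after a pre-period of length 1 it cycles with period 6.
For j ≥ 2, b[j] depends only on (j - 2) mod 6. (109 - 2) mod 6 = 5, so b[109] = b[7] = 2.

2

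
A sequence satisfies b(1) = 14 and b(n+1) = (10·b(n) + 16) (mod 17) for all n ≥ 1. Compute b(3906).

3

We have b(1) = 14, b(2) = 3, b(3) = 12, b(4) = 0, b(5) = 16, b(6) = 6, b(7) = 8, b(8) = 11, b(9) = 7, b(10) = 1, b(11) = 9, b(12) = 4, b(13) = 5, b(14) = 15, b(15) = 13, b(16) = 10, b(17) = 14.
The sequence repeats with period 16.
So b(3906) = b(1 + ((3906-1) mod 16)) = b(2) = 3.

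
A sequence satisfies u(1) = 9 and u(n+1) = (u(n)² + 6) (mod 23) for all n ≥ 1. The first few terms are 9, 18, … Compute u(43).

8

We have u(1) = 9, u(2) = 18, u(3) = 8, u(4) = 1, u(5) = 7, u(6) = 9.
The sequence repeats with period 5.
(43 - 1) mod 5 = 2, so u(43) = u(3) = 8.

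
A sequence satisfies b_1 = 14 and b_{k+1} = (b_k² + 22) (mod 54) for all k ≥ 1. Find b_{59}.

38

We have b_1 = 14,  b_2 = 2,  b_3 = 26,  b_4 = 50,  b_5 = 38,  b_6 = 8,  b_7 = 32,  b_8 = 20,  b_9 = 44,  b_{10} = 14.
The sequence repeats with period 9.
So b_{59} = b_{1 + ((59-1) mod 9)} = b_5 = 38.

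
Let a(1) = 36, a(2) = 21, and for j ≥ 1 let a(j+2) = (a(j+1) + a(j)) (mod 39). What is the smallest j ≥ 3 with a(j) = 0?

Listing terms: a(1) = 36,  a(2) = 21,  a(3) = 18,  a(4) = 0,  a(5) = 18,  a(6) = 18,  a(7) = 36,  a(8) = 15,  a(9) = 12,  a(10) = 27,  a(11) = 0,  a(12) = 27,  a(13) = 27,  a(14) = 15,  a(15) = 3,  a(16) = 18,  a(17) = 21,  a(18) = 0,  a(19) = 21,  a(20) = 21,  a(21) = 3,  a(22) = 24,  a(23) = 27,  a(24) = 12,  a(25) = 0,  a(26) = 12,  a(27) = 12,  a(28) = 24,  a(29) = 36,  a(30) = 21.
Since (a(29), a(30)) = (a(1), a(2)) = (36, 21) (two consecutive terms determine the rest), the sequence is periodic with period 28.
The value 0 first appears (with j ≥ 3) at a(4).

4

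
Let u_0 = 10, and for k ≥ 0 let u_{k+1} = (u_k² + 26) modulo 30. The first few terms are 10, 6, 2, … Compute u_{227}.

12

u_0 = 10,  u_1 = 6,  u_2 = 2,  u_3 = 0,  u_4 = 26,  u_5 = 12,  u_6 = 20,  u_7 = 6.
Since u_7 = u_1 = 6, the sequence is eventually periodic: after a pre-period of length 1 it cycles with period 6.
For k ≥ 1, u_k depends only on (k - 1) mod 6. (227 - 1) mod 6 = 4, so u_{227} = u_5 = 12.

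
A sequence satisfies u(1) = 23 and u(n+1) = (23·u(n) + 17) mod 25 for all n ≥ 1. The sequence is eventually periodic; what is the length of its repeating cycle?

20

u(1) = 23,  u(2) = 21,  u(3) = 0,  u(4) = 17,  u(5) = 8,  u(6) = 1,  u(7) = 15,  u(8) = 12,  u(9) = 18,  u(10) = 6,  u(11) = 5,  u(12) = 7,  u(13) = 3,  u(14) = 11,  u(15) = 20,  u(16) = 2,  u(17) = 13,  u(18) = 16,  u(19) = 10,  u(20) = 22,  u(21) = 23.
The sequence repeats with period 20.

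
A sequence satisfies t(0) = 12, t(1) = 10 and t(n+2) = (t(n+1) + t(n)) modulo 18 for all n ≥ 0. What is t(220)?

t(0) = 12; t(1) = 10; t(2) = 4; t(3) = 14; t(4) = 0; t(5) = 14; t(6) = 14; t(7) = 10; t(8) = 6; t(9) = 16; t(10) = 4; t(11) = 2; t(12) = 6; t(13) = 8; t(14) = 14; t(15) = 4; t(16) = 0; t(17) = 4; t(18) = 4; t(19) = 8; t(20) = 12; t(21) = 2; t(22) = 14; t(23) = 16; t(24) = 12; t(25) = 10.
The sequence repeats with period 24.
So t(220) = t(0 + ((220-0) mod 24)) = t(4) = 0.

0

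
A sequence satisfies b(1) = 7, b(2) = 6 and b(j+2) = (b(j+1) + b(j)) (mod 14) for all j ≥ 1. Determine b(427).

b(1) = 7, b(2) = 6, b(3) = 13, b(4) = 5, b(5) = 4, b(6) = 9, b(7) = 13, b(8) = 8, b(9) = 7, b(10) = 1, b(11) = 8, b(12) = 9, b(13) = 3, b(14) = 12, b(15) = 1, b(16) = 13, b(17) = 0, b(18) = 13, b(19) = 13, b(20) = 12, b(21) = 11, b(22) = 9, b(23) = 6, b(24) = 1, b(25) = 7, b(26) = 8, b(27) = 1, b(28) = 9, b(29) = 10, b(30) = 5, b(31) = 1, b(32) = 6, b(33) = 7, b(34) = 13, b(35) = 6, b(36) = 5, b(37) = 11, b(38) = 2, b(39) = 13, b(40) = 1, b(41) = 0, b(42) = 1, b(43) = 1, b(44) = 2, b(45) = 3, b(46) = 5, b(47) = 8, b(48) = 13, b(49) = 7, b(50) = 6.
The sequence repeats with period 48.
So b(427) = b(1 + ((427-1) mod 48)) = b(43) = 1.

1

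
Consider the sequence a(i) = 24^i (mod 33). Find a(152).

15

We have a(1) = 24, a(2) = 15, a(3) = 30, a(4) = 27, a(5) = 21, a(6) = 9, a(7) = 18, a(8) = 3, a(9) = 6, a(10) = 12, a(11) = 24.
Since a(11) = a(1) = 24, the sequence is periodic with period 10.
So a(152) = a(1 + ((152-1) mod 10)) = a(2) = 15.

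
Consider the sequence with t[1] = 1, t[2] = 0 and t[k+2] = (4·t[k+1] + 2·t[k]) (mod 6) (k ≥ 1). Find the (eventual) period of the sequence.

6

Listing terms: t[1] = 1,  t[2] = 0,  t[3] = 2,  t[4] = 2,  t[5] = 0,  t[6] = 4,  t[7] = 4,  t[8] = 0,  t[9] = 2.
Since (t[8], t[9]) = (t[2], t[3]) = (0, 2) (two consecutive terms determine the rest), the sequence is eventually periodic: after a pre-period of length 1 it cycles with period 6.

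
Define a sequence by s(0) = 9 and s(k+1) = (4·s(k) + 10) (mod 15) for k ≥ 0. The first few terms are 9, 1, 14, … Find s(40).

Listing terms: s(0) = 9; s(1) = 1; s(2) = 14; s(3) = 6; s(4) = 4; s(5) = 11; s(6) = 9.
Since s(6) = s(0) = 9, the sequence is periodic with period 6.
So s(40) = s(0 + ((40-0) mod 6)) = s(4) = 4.

4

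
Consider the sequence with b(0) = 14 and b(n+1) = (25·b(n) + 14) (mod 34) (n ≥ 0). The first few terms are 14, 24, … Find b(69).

6

We have b(0) = 14,  b(1) = 24,  b(2) = 2,  b(3) = 30,  b(4) = 16,  b(5) = 6,  b(6) = 28,  b(7) = 0,  b(8) = 14.
The sequence repeats with period 8.
(69 - 0) mod 8 = 5, so b(69) = b(5) = 6.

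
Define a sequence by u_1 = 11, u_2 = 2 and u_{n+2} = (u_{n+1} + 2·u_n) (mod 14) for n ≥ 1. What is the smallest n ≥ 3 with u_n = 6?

u_1 = 11,  u_2 = 2,  u_3 = 10,  u_4 = 0,  u_5 = 6,  u_6 = 6,  u_7 = 4,  u_8 = 2,  u_9 = 10.
Since (u_8, u_9) = (u_2, u_3) = (2, 10) (two consecutive terms determine the rest), the sequence is eventually periodic: after a pre-period of length 1 it cycles with period 6.
The value 6 first appears (with n ≥ 3) at u_5.

5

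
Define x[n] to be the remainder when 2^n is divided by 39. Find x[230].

x[1] = 2; x[2] = 4; x[3] = 8; x[4] = 16; x[5] = 32; x[6] = 25; x[7] = 11; x[8] = 22; x[9] = 5; x[10] = 10; x[11] = 20; x[12] = 1; x[13] = 2.
The sequence repeats with period 12.
So x[230] = x[1 + ((230-1) mod 12)] = x[2] = 4.

4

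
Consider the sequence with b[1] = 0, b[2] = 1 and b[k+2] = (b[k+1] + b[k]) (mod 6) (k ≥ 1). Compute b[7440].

Computing terms: b[1] = 0,  b[2] = 1,  b[3] = 1,  b[4] = 2,  b[5] = 3,  b[6] = 5,  b[7] = 2,  b[8] = 1,  b[9] = 3,  b[10] = 4,  b[11] = 1,  b[12] = 5,  b[13] = 0,  b[14] = 5,  b[15] = 5,  b[16] = 4,  b[17] = 3,  b[18] = 1,  b[19] = 4,  b[20] = 5,  b[21] = 3,  b[22] = 2,  b[23] = 5,  b[24] = 1,  b[25] = 0,  b[26] = 1.
The sequence repeats with period 24.
So b[7440] = b[1 + ((7440-1) mod 24)] = b[24] = 1.

1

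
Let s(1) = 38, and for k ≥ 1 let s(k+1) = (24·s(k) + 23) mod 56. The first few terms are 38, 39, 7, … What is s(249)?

Listing terms: s(1) = 38,  s(2) = 39,  s(3) = 7,  s(4) = 23,  s(5) = 15,  s(6) = 47,  s(7) = 31,  s(8) = 39.
Since s(8) = s(2) = 39, the sequence is eventually periodic: after a pre-period of length 1 it cycles with period 6.
For k ≥ 2, s(k) depends only on (k - 2) mod 6. (249 - 2) mod 6 = 1, so s(249) = s(3) = 7.

7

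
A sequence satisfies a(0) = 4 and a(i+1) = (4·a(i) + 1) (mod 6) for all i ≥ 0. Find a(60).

Computing terms: a(0) = 4; a(1) = 5; a(2) = 3; a(3) = 1; a(4) = 5.
Since a(4) = a(1) = 5, the sequence is eventually periodic: after a pre-period of length 1 it cycles with period 3.
For i ≥ 1, a(i) depends only on (i - 1) mod 3. (60 - 1) mod 3 = 2, so a(60) = a(3) = 1.

1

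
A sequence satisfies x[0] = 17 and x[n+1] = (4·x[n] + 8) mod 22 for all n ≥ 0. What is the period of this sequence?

Listing terms: x[0] = 17; x[1] = 10; x[2] = 4; x[3] = 2; x[4] = 16; x[5] = 6; x[6] = 10.
Since x[6] = x[1] = 10, the sequence is eventually periodic: after a pre-period of length 1 it cycles with period 5.

5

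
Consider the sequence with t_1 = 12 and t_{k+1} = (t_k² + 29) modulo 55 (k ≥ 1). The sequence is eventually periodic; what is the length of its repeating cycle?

3

Listing terms: t_1 = 12, t_2 = 8, t_3 = 38, t_4 = 43, t_5 = 8.
Since t_5 = t_2 = 8, the sequence is eventually periodic: after a pre-period of length 1 it cycles with period 3.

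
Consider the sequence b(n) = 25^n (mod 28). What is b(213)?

Listing terms: b(1) = 25; b(2) = 9; b(3) = 1; b(4) = 25.
Since b(4) = b(1) = 25, the sequence is periodic with period 3.
So b(213) = b(1 + ((213-1) mod 3)) = b(3) = 1.

1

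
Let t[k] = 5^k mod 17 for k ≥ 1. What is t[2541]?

3

We have t[1] = 5, t[2] = 8, t[3] = 6, t[4] = 13, t[5] = 14, t[6] = 2, t[7] = 10, t[8] = 16, t[9] = 12, t[10] = 9, t[11] = 11, t[12] = 4, t[13] = 3, t[14] = 15, t[15] = 7, t[16] = 1, t[17] = 5.
Since t[17] = t[1] = 5, the sequence is periodic with period 16.
So t[2541] = t[1 + ((2541-1) mod 16)] = t[13] = 3.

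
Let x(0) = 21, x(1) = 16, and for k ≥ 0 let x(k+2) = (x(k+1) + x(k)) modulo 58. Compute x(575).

45

Computing terms: x(0) = 21; x(1) = 16; x(2) = 37; x(3) = 53; x(4) = 32; x(5) = 27; x(6) = 1; x(7) = 28; x(8) = 29; x(9) = 57; x(10) = 28; x(11) = 27; x(12) = 55; x(13) = 24; x(14) = 21; x(15) = 45; x(16) = 8; x(17) = 53; x(18) = 3; x(19) = 56; x(20) = 1; x(21) = 57; x(22) = 0; x(23) = 57; x(24) = 57; x(25) = 56; x(26) = 55; x(27) = 53; x(28) = 50; x(29) = 45; x(30) = 37; x(31) = 24; x(32) = 3; x(33) = 27; x(34) = 30; x(35) = 57; x(36) = 29; x(37) = 28; x(38) = 57; x(39) = 27; x(40) = 26; x(41) = 53; x(42) = 21; x(43) = 16.
The sequence repeats with period 42.
So x(575) = x(0 + ((575-0) mod 42)) = x(29) = 45.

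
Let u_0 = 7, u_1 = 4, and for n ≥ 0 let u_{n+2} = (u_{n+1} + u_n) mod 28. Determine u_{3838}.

Listing terms: u_0 = 7,  u_1 = 4,  u_2 = 11,  u_3 = 15,  u_4 = 26,  u_5 = 13,  u_6 = 11,  u_7 = 24,  u_8 = 7,  u_9 = 3,  u_{10} = 10,  u_{11} = 13,  u_{12} = 23,  u_{13} = 8,  u_{14} = 3,  u_{15} = 11,  u_{16} = 14,  u_{17} = 25,  u_{18} = 11,  u_{19} = 8,  u_{20} = 19,  u_{21} = 27,  u_{22} = 18,  u_{23} = 17,  u_{24} = 7,  u_{25} = 24,  u_{26} = 3,  u_{27} = 27,  u_{28} = 2,  u_{29} = 1,  u_{30} = 3,  u_{31} = 4,  u_{32} = 7,  u_{33} = 11,  u_{34} = 18,  u_{35} = 1,  u_{36} = 19,  u_{37} = 20,  u_{38} = 11,  u_{39} = 3,  u_{40} = 14,  u_{41} = 17,  u_{42} = 3,  u_{43} = 20,  u_{44} = 23,  u_{45} = 15,  u_{46} = 10,  u_{47} = 25,  u_{48} = 7,  u_{49} = 4.
The sequence repeats with period 48.
(3838 - 0) mod 48 = 46, so u_{3838} = u_{46} = 10.

10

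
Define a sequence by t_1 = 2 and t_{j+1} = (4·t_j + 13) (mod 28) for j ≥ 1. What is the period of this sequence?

Computing terms: t_1 = 2, t_2 = 21, t_3 = 13, t_4 = 9, t_5 = 21.
Since t_5 = t_2 = 21, the sequence is eventually periodic: after a pre-period of length 1 it cycles with period 3.

3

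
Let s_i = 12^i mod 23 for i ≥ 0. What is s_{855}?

8

Listing terms: s_0 = 1, s_1 = 12, s_2 = 6, s_3 = 3, s_4 = 13, s_5 = 18, s_6 = 9, s_7 = 16, s_8 = 8, s_9 = 4, s_{10} = 2, s_{11} = 1.
The sequence repeats with period 11.
So s_{855} = s_{0 + ((855-0) mod 11)} = s_8 = 8.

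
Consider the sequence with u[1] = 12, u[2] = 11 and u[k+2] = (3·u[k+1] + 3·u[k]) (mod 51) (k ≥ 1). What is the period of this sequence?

We have u[1] = 12; u[2] = 11; u[3] = 18; u[4] = 36; u[5] = 9; u[6] = 33; u[7] = 24; u[8] = 18; u[9] = 24; u[10] = 24; u[11] = 42; u[12] = 45; u[13] = 6; u[14] = 0; u[15] = 18; u[16] = 3; u[17] = 12; u[18] = 45; u[19] = 18; u[20] = 36.
Since (u[19], u[20]) = (u[3], u[4]) = (18, 36) (two consecutive terms determine the rest), the sequence is eventually periodic: after a pre-period of length 2 it cycles with period 16.

16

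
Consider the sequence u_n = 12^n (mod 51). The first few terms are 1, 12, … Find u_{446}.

We have u_0 = 1; u_1 = 12; u_2 = 42; u_3 = 45; u_4 = 30; u_5 = 3; u_6 = 36; u_7 = 24; u_8 = 33; u_9 = 39; u_{10} = 9; u_{11} = 6; u_{12} = 21; u_{13} = 48; u_{14} = 15; u_{15} = 27; u_{16} = 18; u_{17} = 12.
Since u_{17} = u_1 = 12, the sequence is eventually periodic: after a pre-period of length 1 it cycles with period 16.
For n ≥ 1, u_n depends only on (n - 1) mod 16. (446 - 1) mod 16 = 13, so u_{446} = u_{14} = 15.

15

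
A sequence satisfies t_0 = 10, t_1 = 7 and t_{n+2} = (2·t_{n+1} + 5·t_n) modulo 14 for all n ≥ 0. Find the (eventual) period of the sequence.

We have t_0 = 10,  t_1 = 7,  t_2 = 8,  t_3 = 9,  t_4 = 2,  t_5 = 7,  t_6 = 10,  t_7 = 13,  t_8 = 6,  t_9 = 7,  t_{10} = 2,  t_{11} = 11,  t_{12} = 4,  t_{13} = 7,  t_{14} = 6,  t_{15} = 5,  t_{16} = 12,  t_{17} = 7,  t_{18} = 4,  t_{19} = 1,  t_{20} = 8,  t_{21} = 7,  t_{22} = 12,  t_{23} = 3,  t_{24} = 10,  t_{25} = 7.
Since (t_{24}, t_{25}) = (t_0, t_1) = (10, 7) (two consecutive terms determine the rest), the sequence is periodic with period 24.

24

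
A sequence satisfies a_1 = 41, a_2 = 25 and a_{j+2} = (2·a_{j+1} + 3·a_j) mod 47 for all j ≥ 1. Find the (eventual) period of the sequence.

Listing terms: a_1 = 41; a_2 = 25; a_3 = 32; a_4 = 45; a_5 = 45; a_6 = 37; a_7 = 21; a_8 = 12; a_9 = 40; a_{10} = 22; a_{11} = 23; a_{12} = 18; a_{13} = 11; a_{14} = 29; a_{15} = 44; a_{16} = 34; a_{17} = 12; a_{18} = 32; a_{19} = 6; a_{20} = 14; a_{21} = 46; a_{22} = 40; a_{23} = 30; a_{24} = 39; a_{25} = 27; a_{26} = 30; a_{27} = 0; a_{28} = 43; a_{29} = 39; a_{30} = 19; a_{31} = 14; a_{32} = 38; a_{33} = 24; a_{34} = 21; a_{35} = 20; a_{36} = 9; a_{37} = 31; a_{38} = 42; a_{39} = 36; a_{40} = 10; a_{41} = 34; a_{42} = 4; a_{43} = 16; a_{44} = 44; a_{45} = 42; a_{46} = 28; a_{47} = 41; a_{48} = 25.
Since (a_{47}, a_{48}) = (a_1, a_2) = (41, 25) (two consecutive terms determine the rest), the sequence is periodic with period 46.

46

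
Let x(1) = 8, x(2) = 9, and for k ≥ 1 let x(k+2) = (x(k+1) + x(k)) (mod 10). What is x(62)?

9

We have x(1) = 8; x(2) = 9; x(3) = 7; x(4) = 6; x(5) = 3; x(6) = 9; x(7) = 2; x(8) = 1; x(9) = 3; x(10) = 4; x(11) = 7; x(12) = 1; x(13) = 8; x(14) = 9.
The sequence repeats with period 12.
So x(62) = x(1 + ((62-1) mod 12)) = x(2) = 9.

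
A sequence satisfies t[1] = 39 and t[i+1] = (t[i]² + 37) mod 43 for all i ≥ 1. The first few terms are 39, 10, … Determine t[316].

15

We have t[1] = 39,  t[2] = 10,  t[3] = 8,  t[4] = 15,  t[5] = 4,  t[6] = 10.
Since t[6] = t[2] = 10, the sequence is eventually periodic: after a pre-period of length 1 it cycles with period 4.
For i ≥ 2, t[i] depends only on (i - 2) mod 4. (316 - 2) mod 4 = 2, so t[316] = t[4] = 15.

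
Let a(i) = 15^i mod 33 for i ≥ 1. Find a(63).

9

We have a(1) = 15, a(2) = 27, a(3) = 9, a(4) = 3, a(5) = 12, a(6) = 15.
The sequence repeats with period 5.
(63 - 1) mod 5 = 2, so a(63) = a(3) = 9.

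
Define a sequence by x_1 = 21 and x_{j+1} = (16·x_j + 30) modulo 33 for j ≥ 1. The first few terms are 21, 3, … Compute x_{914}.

24

We have x_1 = 21; x_2 = 3; x_3 = 12; x_4 = 24; x_5 = 18; x_6 = 21.
Since x_6 = x_1 = 21, the sequence is periodic with period 5.
So x_{914} = x_{1 + ((914-1) mod 5)} = x_4 = 24.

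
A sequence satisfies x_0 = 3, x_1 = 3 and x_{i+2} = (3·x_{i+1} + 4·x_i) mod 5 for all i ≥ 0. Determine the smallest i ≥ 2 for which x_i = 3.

10

x_0 = 3, x_1 = 3, x_2 = 1, x_3 = 0, x_4 = 4, x_5 = 2, x_6 = 2, x_7 = 4, x_8 = 0, x_9 = 1, x_{10} = 3, x_{11} = 3.
Since (x_{10}, x_{11}) = (x_0, x_1) = (3, 3) (two consecutive terms determine the rest), the sequence is periodic with period 10.
The value 3 next appears (with i ≥ 2) at x_{10}.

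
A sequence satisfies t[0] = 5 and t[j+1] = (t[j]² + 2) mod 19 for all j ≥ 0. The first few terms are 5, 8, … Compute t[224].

0

Computing terms: t[0] = 5,  t[1] = 8,  t[2] = 9,  t[3] = 7,  t[4] = 13,  t[5] = 0,  t[6] = 2,  t[7] = 6,  t[8] = 0.
Since t[8] = t[5] = 0, the sequence is eventually periodic: after a pre-period of length 5 it cycles with period 3.
For j ≥ 5, t[j] depends only on (j - 5) mod 3. (224 - 5) mod 3 = 0, so t[224] = t[5] = 0.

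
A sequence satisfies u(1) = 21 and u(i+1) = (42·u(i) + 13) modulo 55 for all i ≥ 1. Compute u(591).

43

Computing terms: u(1) = 21,  u(2) = 15,  u(3) = 38,  u(4) = 14,  u(5) = 51,  u(6) = 10,  u(7) = 48,  u(8) = 49,  u(9) = 36,  u(10) = 40,  u(11) = 43,  u(12) = 4,  u(13) = 16,  u(14) = 25,  u(15) = 18,  u(16) = 54,  u(17) = 26,  u(18) = 5,  u(19) = 3,  u(20) = 29,  u(21) = 21.
The sequence repeats with period 20.
(591 - 1) mod 20 = 10, so u(591) = u(11) = 43.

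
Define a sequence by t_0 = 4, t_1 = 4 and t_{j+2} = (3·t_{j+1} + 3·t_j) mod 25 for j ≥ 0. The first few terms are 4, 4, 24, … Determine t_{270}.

14

Computing terms: t_0 = 4; t_1 = 4; t_2 = 24; t_3 = 9; t_4 = 24; t_5 = 24; t_6 = 19; t_7 = 4; t_8 = 19; t_9 = 19; t_{10} = 14; t_{11} = 24; t_{12} = 14; t_{13} = 14; t_{14} = 9; t_{15} = 19; t_{16} = 9; t_{17} = 9; t_{18} = 4; t_{19} = 14; t_{20} = 4; t_{21} = 4.
The sequence repeats with period 20.
(270 - 0) mod 20 = 10, so t_{270} = t_{10} = 14.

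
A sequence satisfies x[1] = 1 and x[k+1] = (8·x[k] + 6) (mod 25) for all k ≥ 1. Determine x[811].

8

x[1] = 1, x[2] = 14, x[3] = 18, x[4] = 0, x[5] = 6, x[6] = 4, x[7] = 13, x[8] = 10, x[9] = 11, x[10] = 19, x[11] = 8, x[12] = 20, x[13] = 16, x[14] = 9, x[15] = 3, x[16] = 5, x[17] = 21, x[18] = 24, x[19] = 23, x[20] = 15, x[21] = 1.
Since x[21] = x[1] = 1, the sequence is periodic with period 20.
So x[811] = x[1 + ((811-1) mod 20)] = x[11] = 8.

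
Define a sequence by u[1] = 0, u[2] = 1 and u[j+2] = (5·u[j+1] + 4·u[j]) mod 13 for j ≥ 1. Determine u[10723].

11

Computing terms: u[1] = 0,  u[2] = 1,  u[3] = 5,  u[4] = 3,  u[5] = 9,  u[6] = 5,  u[7] = 9,  u[8] = 0,  u[9] = 10,  u[10] = 11,  u[11] = 4,  u[12] = 12,  u[13] = 11,  u[14] = 12,  u[15] = 0,  u[16] = 9,  u[17] = 6,  u[18] = 1,  u[19] = 3,  u[20] = 6,  u[21] = 3,  u[22] = 0,  u[23] = 12,  u[24] = 8,  u[25] = 10,  u[26] = 4,  u[27] = 8,  u[28] = 4,  u[29] = 0,  u[30] = 3,  u[31] = 2,  u[32] = 9,  u[33] = 1,  u[34] = 2,  u[35] = 1,  u[36] = 0,  u[37] = 4,  u[38] = 7,  u[39] = 12,  u[40] = 10,  u[41] = 7,  u[42] = 10,  u[43] = 0,  u[44] = 1.
Since (u[43], u[44]) = (u[1], u[2]) = (0, 1) (two consecutive terms determine the rest), the sequence is periodic with period 42.
So u[10723] = u[1 + ((10723-1) mod 42)] = u[13] = 11.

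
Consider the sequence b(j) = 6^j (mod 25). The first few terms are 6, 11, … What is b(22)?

Listing terms: b(1) = 6,  b(2) = 11,  b(3) = 16,  b(4) = 21,  b(5) = 1,  b(6) = 6.
Since b(6) = b(1) = 6, the sequence is periodic with period 5.
(22 - 1) mod 5 = 1, so b(22) = b(2) = 11.

11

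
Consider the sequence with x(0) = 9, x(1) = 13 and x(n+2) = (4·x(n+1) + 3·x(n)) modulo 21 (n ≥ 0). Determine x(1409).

x(0) = 9, x(1) = 13, x(2) = 16, x(3) = 19, x(4) = 19, x(5) = 7, x(6) = 1, x(7) = 4, x(8) = 19, x(9) = 4, x(10) = 10, x(11) = 10, x(12) = 7, x(13) = 16, x(14) = 1, x(15) = 10, x(16) = 1, x(17) = 13, x(18) = 13, x(19) = 7, x(20) = 4, x(21) = 16, x(22) = 13, x(23) = 16.
Since (x(22), x(23)) = (x(1), x(2)) = (13, 16) (two consecutive terms determine the rest), the sequence is eventually periodic: after a pre-period of length 1 it cycles with period 21.
For n ≥ 1, x(n) depends only on (n - 1) mod 21. (1409 - 1) mod 21 = 1, so x(1409) = x(2) = 16.

16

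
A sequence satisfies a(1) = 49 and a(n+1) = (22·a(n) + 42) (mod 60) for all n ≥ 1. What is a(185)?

Listing terms: a(1) = 49,  a(2) = 40,  a(3) = 22,  a(4) = 46,  a(5) = 34,  a(6) = 10,  a(7) = 22.
Since a(7) = a(3) = 22, the sequence is eventually periodic: after a pre-period of length 2 it cycles with period 4.
For n ≥ 3, a(n) depends only on (n - 3) mod 4. (185 - 3) mod 4 = 2, so a(185) = a(5) = 34.

34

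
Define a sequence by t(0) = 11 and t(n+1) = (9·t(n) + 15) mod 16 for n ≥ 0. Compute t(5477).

14

t(0) = 11, t(1) = 2, t(2) = 1, t(3) = 8, t(4) = 7, t(5) = 14, t(6) = 13, t(7) = 4, t(8) = 3, t(9) = 10, t(10) = 9, t(11) = 0, t(12) = 15, t(13) = 6, t(14) = 5, t(15) = 12, t(16) = 11.
Since t(16) = t(0) = 11, the sequence is periodic with period 16.
(5477 - 0) mod 16 = 5, so t(5477) = t(5) = 14.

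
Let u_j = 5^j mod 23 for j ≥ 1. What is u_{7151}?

5

Listing terms: u_1 = 5,  u_2 = 2,  u_3 = 10,  u_4 = 4,  u_5 = 20,  u_6 = 8,  u_7 = 17,  u_8 = 16,  u_9 = 11,  u_{10} = 9,  u_{11} = 22,  u_{12} = 18,  u_{13} = 21,  u_{14} = 13,  u_{15} = 19,  u_{16} = 3,  u_{17} = 15,  u_{18} = 6,  u_{19} = 7,  u_{20} = 12,  u_{21} = 14,  u_{22} = 1,  u_{23} = 5.
Since u_{23} = u_1 = 5, the sequence is periodic with period 22.
So u_{7151} = u_{1 + ((7151-1) mod 22)} = u_1 = 5.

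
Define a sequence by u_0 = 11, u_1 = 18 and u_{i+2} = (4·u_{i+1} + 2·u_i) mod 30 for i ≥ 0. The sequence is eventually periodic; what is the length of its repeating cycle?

12

u_0 = 11; u_1 = 18; u_2 = 4; u_3 = 22; u_4 = 6; u_5 = 8; u_6 = 14; u_7 = 12; u_8 = 16; u_9 = 28; u_{10} = 24; u_{11} = 2; u_{12} = 26; u_{13} = 18; u_{14} = 4.
Since (u_{13}, u_{14}) = (u_1, u_2) = (18, 4) (two consecutive terms determine the rest), the sequence is eventually periodic: after a pre-period of length 1 it cycles with period 12.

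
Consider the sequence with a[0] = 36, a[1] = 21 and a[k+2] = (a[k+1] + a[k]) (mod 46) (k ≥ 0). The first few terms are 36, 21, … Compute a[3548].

25

a[0] = 36; a[1] = 21; a[2] = 11; a[3] = 32; a[4] = 43; a[5] = 29; a[6] = 26; a[7] = 9; a[8] = 35; a[9] = 44; a[10] = 33; a[11] = 31; a[12] = 18; a[13] = 3; a[14] = 21; a[15] = 24; a[16] = 45; a[17] = 23; a[18] = 22; a[19] = 45; a[20] = 21; a[21] = 20; a[22] = 41; a[23] = 15; a[24] = 10; a[25] = 25; a[26] = 35; a[27] = 14; a[28] = 3; a[29] = 17; a[30] = 20; a[31] = 37; a[32] = 11; a[33] = 2; a[34] = 13; a[35] = 15; a[36] = 28; a[37] = 43; a[38] = 25; a[39] = 22; a[40] = 1; a[41] = 23; a[42] = 24; a[43] = 1; a[44] = 25; a[45] = 26; a[46] = 5; a[47] = 31; a[48] = 36; a[49] = 21.
Since (a[48], a[49]) = (a[0], a[1]) = (36, 21) (two consecutive terms determine the rest), the sequence is periodic with period 48.
So a[3548] = a[0 + ((3548-0) mod 48)] = a[44] = 25.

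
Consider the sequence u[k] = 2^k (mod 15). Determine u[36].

1

Computing terms: u[1] = 2; u[2] = 4; u[3] = 8; u[4] = 1; u[5] = 2.
Since u[5] = u[1] = 2, the sequence is periodic with period 4.
So u[36] = u[1 + ((36-1) mod 4)] = u[4] = 1.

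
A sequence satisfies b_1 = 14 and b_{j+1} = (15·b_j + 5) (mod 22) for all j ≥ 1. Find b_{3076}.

3

Listing terms: b_1 = 14, b_2 = 17, b_3 = 18, b_4 = 11, b_5 = 16, b_6 = 3, b_7 = 6, b_8 = 7, b_9 = 0, b_{10} = 5, b_{11} = 14.
Since b_{11} = b_1 = 14, the sequence is periodic with period 10.
(3076 - 1) mod 10 = 5, so b_{3076} = b_6 = 3.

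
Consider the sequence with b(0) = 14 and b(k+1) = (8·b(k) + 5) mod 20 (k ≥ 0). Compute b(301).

Computing terms: b(0) = 14,  b(1) = 17,  b(2) = 1,  b(3) = 13,  b(4) = 9,  b(5) = 17.
Since b(5) = b(1) = 17, the sequence is eventually periodic: after a pre-period of length 1 it cycles with period 4.
For k ≥ 1, b(k) depends only on (k - 1) mod 4. (301 - 1) mod 4 = 0, so b(301) = b(1) = 17.

17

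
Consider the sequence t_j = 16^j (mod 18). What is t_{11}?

4

t_1 = 16, t_2 = 4, t_3 = 10, t_4 = 16.
Since t_4 = t_1 = 16, the sequence is periodic with period 3.
So t_{11} = t_{1 + ((11-1) mod 3)} = t_2 = 4.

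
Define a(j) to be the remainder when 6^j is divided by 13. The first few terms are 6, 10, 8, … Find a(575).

11

Listing terms: a(1) = 6; a(2) = 10; a(3) = 8; a(4) = 9; a(5) = 2; a(6) = 12; a(7) = 7; a(8) = 3; a(9) = 5; a(10) = 4; a(11) = 11; a(12) = 1; a(13) = 6.
Since a(13) = a(1) = 6, the sequence is periodic with period 12.
(575 - 1) mod 12 = 10, so a(575) = a(11) = 11.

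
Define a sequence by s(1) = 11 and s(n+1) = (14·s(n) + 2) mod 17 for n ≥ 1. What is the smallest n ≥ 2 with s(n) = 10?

Listing terms: s(1) = 11,  s(2) = 3,  s(3) = 10,  s(4) = 6,  s(5) = 1,  s(6) = 16,  s(7) = 5,  s(8) = 4,  s(9) = 7,  s(10) = 15,  s(11) = 8,  s(12) = 12,  s(13) = 0,  s(14) = 2,  s(15) = 13,  s(16) = 14,  s(17) = 11.
The sequence repeats with period 16.
The value 10 first appears (with n ≥ 2) at s(3).

3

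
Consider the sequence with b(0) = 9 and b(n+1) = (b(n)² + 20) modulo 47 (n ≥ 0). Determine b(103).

Computing terms: b(0) = 9,  b(1) = 7,  b(2) = 22,  b(3) = 34,  b(4) = 1,  b(5) = 21,  b(6) = 38,  b(7) = 7.
Since b(7) = b(1) = 7, the sequence is eventually periodic: after a pre-period of length 1 it cycles with period 6.
For n ≥ 1, b(n) depends only on (n - 1) mod 6. (103 - 1) mod 6 = 0, so b(103) = b(1) = 7.

7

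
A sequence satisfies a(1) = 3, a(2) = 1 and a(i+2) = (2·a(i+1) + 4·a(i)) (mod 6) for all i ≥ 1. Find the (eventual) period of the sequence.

8

a(1) = 3, a(2) = 1, a(3) = 2, a(4) = 2, a(5) = 0, a(6) = 2, a(7) = 4, a(8) = 4, a(9) = 0, a(10) = 4, a(11) = 2, a(12) = 2.
Since (a(11), a(12)) = (a(3), a(4)) = (2, 2) (two consecutive terms determine the rest), the sequence is eventually periodic: after a pre-period of length 2 it cycles with period 8.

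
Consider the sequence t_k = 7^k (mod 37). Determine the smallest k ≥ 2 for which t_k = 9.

5

Listing terms: t_1 = 7,  t_2 = 12,  t_3 = 10,  t_4 = 33,  t_5 = 9,  t_6 = 26,  t_7 = 34,  t_8 = 16,  t_9 = 1,  t_{10} = 7.
Since t_{10} = t_1 = 7, the sequence is periodic with period 9.
The value 9 first appears (with k ≥ 2) at t_5.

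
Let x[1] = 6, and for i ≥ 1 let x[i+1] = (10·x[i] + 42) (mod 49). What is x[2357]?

38

We have x[1] = 6; x[2] = 4; x[3] = 33; x[4] = 29; x[5] = 38; x[6] = 30; x[7] = 48; x[8] = 32; x[9] = 19; x[10] = 36; x[11] = 10; x[12] = 44; x[13] = 41; x[14] = 11; x[15] = 5; x[16] = 43; x[17] = 31; x[18] = 9; x[19] = 34; x[20] = 39; x[21] = 40; x[22] = 1; x[23] = 3; x[24] = 23; x[25] = 27; x[26] = 18; x[27] = 26; x[28] = 8; x[29] = 24; x[30] = 37; x[31] = 20; x[32] = 46; x[33] = 12; x[34] = 15; x[35] = 45; x[36] = 2; x[37] = 13; x[38] = 25; x[39] = 47; x[40] = 22; x[41] = 17; x[42] = 16; x[43] = 6.
The sequence repeats with period 42.
So x[2357] = x[1 + ((2357-1) mod 42)] = x[5] = 38.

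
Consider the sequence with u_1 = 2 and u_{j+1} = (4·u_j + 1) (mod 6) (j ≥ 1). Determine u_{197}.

3

Computing terms: u_1 = 2; u_2 = 3; u_3 = 1; u_4 = 5; u_5 = 3.
Since u_5 = u_2 = 3, the sequence is eventually periodic: after a pre-period of length 1 it cycles with period 3.
For j ≥ 2, u_j depends only on (j - 2) mod 3. (197 - 2) mod 3 = 0, so u_{197} = u_2 = 3.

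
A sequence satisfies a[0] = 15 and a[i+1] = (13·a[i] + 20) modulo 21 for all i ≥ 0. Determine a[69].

12

We have a[0] = 15, a[1] = 5, a[2] = 1, a[3] = 12, a[4] = 8, a[5] = 19, a[6] = 15.
The sequence repeats with period 6.
So a[69] = a[0 + ((69-0) mod 6)] = a[3] = 12.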